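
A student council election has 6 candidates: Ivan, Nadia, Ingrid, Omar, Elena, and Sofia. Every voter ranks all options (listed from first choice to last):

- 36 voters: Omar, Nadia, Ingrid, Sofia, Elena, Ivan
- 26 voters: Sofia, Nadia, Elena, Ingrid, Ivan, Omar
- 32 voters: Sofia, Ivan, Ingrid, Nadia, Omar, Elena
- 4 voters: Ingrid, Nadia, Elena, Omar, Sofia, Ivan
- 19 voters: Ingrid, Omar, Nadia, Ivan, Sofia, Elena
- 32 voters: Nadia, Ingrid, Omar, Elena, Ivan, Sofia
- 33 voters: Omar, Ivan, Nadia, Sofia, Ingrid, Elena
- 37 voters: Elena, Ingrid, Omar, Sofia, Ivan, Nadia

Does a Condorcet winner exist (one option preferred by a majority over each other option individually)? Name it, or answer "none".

Checking pairwise contests:
Nadia beats Ivan 117–102.
Omar beats Nadia 125–94.
Nadia beats Ingrid 127–92.
Ingrid beats Omar 150–69.
Nadia beats Elena 182–37.
Nadia beats Sofia 124–95.
Every option loses at least one head-to-head, so there is no Condorcet winner.

none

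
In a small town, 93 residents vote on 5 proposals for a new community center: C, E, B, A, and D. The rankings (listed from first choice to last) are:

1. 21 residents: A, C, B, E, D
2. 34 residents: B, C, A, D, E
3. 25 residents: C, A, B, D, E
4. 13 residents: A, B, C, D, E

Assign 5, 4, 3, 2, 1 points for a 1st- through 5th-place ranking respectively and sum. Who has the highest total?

C: 21·4 + 34·4 + 25·5 + 13·3 = 384
E: 21·2 + 34·1 + 25·1 + 13·1 = 114
B: 21·3 + 34·5 + 25·3 + 13·4 = 360
A: 21·5 + 34·3 + 25·4 + 13·5 = 372
D: 21·1 + 34·2 + 25·2 + 13·2 = 165
C has the highest Borda score (384).

C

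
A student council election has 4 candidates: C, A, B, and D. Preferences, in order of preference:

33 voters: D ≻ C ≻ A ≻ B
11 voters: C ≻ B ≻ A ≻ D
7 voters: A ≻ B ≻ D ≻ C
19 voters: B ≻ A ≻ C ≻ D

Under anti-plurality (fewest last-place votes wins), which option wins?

A

Last-place votes: C 7, A 0, B 33, D 30.
A is ranked last by the fewest voters, so A wins.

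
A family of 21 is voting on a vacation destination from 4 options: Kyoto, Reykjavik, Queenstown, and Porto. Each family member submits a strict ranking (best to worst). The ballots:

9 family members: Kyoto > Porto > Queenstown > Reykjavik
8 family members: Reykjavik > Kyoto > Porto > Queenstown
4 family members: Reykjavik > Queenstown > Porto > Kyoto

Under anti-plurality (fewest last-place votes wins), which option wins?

Last-place votes: Kyoto 4, Reykjavik 9, Queenstown 8, Porto 0.
Porto is ranked last by the fewest voters, so Porto wins.

Porto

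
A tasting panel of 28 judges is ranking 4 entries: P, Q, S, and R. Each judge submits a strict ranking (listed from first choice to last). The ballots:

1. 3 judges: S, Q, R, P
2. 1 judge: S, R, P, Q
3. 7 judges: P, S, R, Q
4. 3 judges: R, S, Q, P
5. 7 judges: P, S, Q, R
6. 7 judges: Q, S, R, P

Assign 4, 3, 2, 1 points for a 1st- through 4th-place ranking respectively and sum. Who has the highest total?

P: 3·1 + 1·2 + 7·4 + 3·1 + 7·4 + 7·1 = 71
Q: 3·3 + 1·1 + 7·1 + 3·2 + 7·2 + 7·4 = 65
S: 3·4 + 1·4 + 7·3 + 3·3 + 7·3 + 7·3 = 88
R: 3·2 + 1·3 + 7·2 + 3·4 + 7·1 + 7·2 = 56
S has the highest Borda score (88).

S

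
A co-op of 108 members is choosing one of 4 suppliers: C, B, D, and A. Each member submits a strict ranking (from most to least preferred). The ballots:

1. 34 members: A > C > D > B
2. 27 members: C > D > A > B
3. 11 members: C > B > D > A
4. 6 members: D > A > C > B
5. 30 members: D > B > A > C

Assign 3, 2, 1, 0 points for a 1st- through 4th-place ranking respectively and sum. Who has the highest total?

C: 34·2 + 27·3 + 11·3 + 6·1 + 30·0 = 188
B: 34·0 + 27·0 + 11·2 + 6·0 + 30·2 = 82
D: 34·1 + 27·2 + 11·1 + 6·3 + 30·3 = 207
A: 34·3 + 27·1 + 11·0 + 6·2 + 30·1 = 171
D has the highest Borda score (207).

D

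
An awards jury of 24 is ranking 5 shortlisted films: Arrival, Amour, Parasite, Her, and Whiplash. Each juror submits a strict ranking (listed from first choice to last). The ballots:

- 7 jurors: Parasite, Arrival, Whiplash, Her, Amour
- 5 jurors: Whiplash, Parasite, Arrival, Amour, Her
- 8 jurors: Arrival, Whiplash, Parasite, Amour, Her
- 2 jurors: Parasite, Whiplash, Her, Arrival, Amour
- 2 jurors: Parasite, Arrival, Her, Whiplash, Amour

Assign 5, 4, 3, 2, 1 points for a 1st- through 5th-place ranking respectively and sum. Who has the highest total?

Arrival: 7·4 + 5·3 + 8·5 + 2·2 + 2·4 = 95
Amour: 7·1 + 5·2 + 8·2 + 2·1 + 2·1 = 37
Parasite: 7·5 + 5·4 + 8·3 + 2·5 + 2·5 = 99
Her: 7·2 + 5·1 + 8·1 + 2·3 + 2·3 = 39
Whiplash: 7·3 + 5·5 + 8·4 + 2·4 + 2·2 = 90
Parasite has the highest Borda score (99).

Parasite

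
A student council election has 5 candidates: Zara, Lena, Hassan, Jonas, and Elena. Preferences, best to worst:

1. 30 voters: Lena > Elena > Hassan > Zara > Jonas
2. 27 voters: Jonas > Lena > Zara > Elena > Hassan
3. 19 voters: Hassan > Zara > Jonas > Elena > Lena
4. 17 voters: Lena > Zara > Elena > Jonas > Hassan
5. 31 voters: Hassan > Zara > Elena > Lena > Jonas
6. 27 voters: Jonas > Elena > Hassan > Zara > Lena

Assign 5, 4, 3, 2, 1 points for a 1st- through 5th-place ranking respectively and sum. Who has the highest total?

Zara: 30·2 + 27·3 + 19·4 + 17·4 + 31·4 + 27·2 = 463
Lena: 30·5 + 27·4 + 19·1 + 17·5 + 31·2 + 27·1 = 451
Hassan: 30·3 + 27·1 + 19·5 + 17·1 + 31·5 + 27·3 = 465
Jonas: 30·1 + 27·5 + 19·3 + 17·2 + 31·1 + 27·5 = 422
Elena: 30·4 + 27·2 + 19·2 + 17·3 + 31·3 + 27·4 = 464
Hassan has the highest Borda score (465).

Hassan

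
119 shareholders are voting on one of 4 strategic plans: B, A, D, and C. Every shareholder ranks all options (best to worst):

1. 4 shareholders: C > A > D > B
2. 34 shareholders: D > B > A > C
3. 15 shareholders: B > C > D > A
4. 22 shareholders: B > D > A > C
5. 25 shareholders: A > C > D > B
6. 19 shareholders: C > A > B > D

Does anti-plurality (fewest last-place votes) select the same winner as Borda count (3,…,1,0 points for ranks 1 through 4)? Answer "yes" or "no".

no

Anti-plurality — last-place votes: B 29, A 15, D 19, C 56. Winner: A.
Borda — scores: B 198, A 177, D 190, C 149. Winner: B.
The two methods disagree.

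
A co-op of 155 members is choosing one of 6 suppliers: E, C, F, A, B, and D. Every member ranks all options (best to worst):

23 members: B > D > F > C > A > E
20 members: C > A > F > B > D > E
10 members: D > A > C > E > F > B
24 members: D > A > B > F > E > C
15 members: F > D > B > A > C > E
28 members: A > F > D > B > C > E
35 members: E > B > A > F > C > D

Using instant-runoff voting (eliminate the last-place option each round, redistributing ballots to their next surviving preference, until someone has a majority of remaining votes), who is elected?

A

Round 1: E 35, C 20, F 15, A 28, B 23, D 34. Eliminate F.
Round 2: E 35, C 20, A 28, B 23, D 49. Eliminate C.
Round 3: E 35, A 48, B 23, D 49. Eliminate B.
Round 4: E 35, A 48, D 72. Eliminate E.
Round 5: A 83, D 72. A has a majority.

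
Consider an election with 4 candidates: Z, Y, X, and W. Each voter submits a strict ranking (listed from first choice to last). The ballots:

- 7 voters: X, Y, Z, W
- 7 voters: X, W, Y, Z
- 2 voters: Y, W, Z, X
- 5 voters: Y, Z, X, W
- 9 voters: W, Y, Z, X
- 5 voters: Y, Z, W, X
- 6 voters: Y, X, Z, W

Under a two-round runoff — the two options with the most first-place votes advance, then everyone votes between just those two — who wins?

Round 1 first-place votes: Z 0, Y 18, X 14, W 9.
Y and X advance.
Runoff: Y is preferred to X by 27 voters; X by 14.
Y wins the runoff.

Y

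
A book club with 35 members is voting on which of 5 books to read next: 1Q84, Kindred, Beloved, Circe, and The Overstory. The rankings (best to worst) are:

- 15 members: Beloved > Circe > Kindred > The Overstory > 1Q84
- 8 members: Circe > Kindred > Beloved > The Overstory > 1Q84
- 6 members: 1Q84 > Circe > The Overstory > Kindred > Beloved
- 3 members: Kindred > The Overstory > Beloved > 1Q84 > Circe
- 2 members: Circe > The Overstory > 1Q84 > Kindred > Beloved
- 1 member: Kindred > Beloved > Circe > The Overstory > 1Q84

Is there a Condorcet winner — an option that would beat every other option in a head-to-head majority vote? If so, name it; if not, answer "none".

Checking pairwise contests:
Kindred beats 1Q84 27–8.
Circe beats Kindred 31–4.
Kindred beats Beloved 20–15.
Beloved beats Circe 19–16.
Kindred beats The Overstory 27–8.
Every option loses at least one head-to-head, so there is no Condorcet winner.

none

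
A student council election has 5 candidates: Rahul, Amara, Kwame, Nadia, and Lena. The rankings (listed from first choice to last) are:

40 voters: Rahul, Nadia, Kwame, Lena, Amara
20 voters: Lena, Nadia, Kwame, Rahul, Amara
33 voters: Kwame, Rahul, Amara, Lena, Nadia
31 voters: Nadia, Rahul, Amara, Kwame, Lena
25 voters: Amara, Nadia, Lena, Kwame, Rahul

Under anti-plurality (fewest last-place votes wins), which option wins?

Kwame

Last-place votes: Rahul 25, Amara 60, Kwame 0, Nadia 33, Lena 31.
Kwame is ranked last by the fewest voters, so Kwame wins.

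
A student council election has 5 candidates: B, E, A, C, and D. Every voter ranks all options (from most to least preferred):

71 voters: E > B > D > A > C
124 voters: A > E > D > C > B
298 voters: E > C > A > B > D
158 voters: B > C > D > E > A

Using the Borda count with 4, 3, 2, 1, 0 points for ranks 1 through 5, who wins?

B: 71·3 + 124·0 + 298·1 + 158·4 = 1143
E: 71·4 + 124·3 + 298·4 + 158·1 = 2006
A: 71·1 + 124·4 + 298·2 + 158·0 = 1163
C: 71·0 + 124·1 + 298·3 + 158·3 = 1492
D: 71·2 + 124·2 + 298·0 + 158·2 = 706
E has the highest Borda score (2006).

E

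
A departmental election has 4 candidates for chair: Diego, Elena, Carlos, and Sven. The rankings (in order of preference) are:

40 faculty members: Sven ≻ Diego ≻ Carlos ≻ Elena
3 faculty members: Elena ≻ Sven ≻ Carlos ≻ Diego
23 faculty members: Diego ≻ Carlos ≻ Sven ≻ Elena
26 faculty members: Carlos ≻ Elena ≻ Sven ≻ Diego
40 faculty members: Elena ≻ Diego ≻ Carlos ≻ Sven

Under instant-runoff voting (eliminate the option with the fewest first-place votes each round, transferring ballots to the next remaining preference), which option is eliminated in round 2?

Round 1: Diego 23, Elena 43, Carlos 26, Sven 40. Eliminate Diego.
Round 2: Elena 43, Carlos 49, Sven 40. Eliminate Sven.

Sven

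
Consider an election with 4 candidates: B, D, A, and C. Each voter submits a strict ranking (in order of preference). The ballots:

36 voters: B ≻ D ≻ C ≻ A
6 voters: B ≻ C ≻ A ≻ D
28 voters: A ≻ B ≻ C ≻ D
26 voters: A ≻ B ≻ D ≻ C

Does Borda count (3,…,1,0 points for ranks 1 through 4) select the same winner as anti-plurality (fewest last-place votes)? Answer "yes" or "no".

yes

Borda — scores: B 234, D 98, A 168, C 76. Winner: B.
Anti-plurality — last-place votes: B 0, D 34, A 36, C 26. Winner: B.
The two methods agree.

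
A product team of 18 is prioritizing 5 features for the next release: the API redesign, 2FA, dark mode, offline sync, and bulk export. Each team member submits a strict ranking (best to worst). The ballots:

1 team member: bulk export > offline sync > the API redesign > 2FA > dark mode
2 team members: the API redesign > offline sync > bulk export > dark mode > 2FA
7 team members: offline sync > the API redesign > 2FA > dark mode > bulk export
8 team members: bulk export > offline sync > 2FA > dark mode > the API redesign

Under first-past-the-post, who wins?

bulk export

First-place votes: the API redesign 2, 2FA 0, dark mode 0, offline sync 7, bulk export 9.
bulk export has the most first-place votes.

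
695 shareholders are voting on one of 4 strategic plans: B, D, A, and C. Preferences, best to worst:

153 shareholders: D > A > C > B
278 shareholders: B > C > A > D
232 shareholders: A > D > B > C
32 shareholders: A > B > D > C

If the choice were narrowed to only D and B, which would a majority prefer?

Voters preferring D to B: 385; preferring B to D: 310.
D wins the head-to-head.

D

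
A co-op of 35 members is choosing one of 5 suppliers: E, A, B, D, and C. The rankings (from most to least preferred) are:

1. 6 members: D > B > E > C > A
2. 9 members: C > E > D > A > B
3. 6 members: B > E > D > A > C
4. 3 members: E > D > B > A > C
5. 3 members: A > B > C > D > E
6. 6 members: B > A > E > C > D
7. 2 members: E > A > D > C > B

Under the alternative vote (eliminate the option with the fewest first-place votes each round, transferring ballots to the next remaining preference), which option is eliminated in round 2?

Round 1: E 5, A 3, B 12, D 6, C 9. Eliminate A.
Round 2: E 5, B 15, D 6, C 9. Eliminate E.

E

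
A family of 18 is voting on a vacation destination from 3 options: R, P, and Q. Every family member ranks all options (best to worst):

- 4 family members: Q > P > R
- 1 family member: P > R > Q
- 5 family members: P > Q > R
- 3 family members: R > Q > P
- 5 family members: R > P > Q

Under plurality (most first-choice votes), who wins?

R

First-place votes: R 8, P 6, Q 4.
R has the most first-place votes.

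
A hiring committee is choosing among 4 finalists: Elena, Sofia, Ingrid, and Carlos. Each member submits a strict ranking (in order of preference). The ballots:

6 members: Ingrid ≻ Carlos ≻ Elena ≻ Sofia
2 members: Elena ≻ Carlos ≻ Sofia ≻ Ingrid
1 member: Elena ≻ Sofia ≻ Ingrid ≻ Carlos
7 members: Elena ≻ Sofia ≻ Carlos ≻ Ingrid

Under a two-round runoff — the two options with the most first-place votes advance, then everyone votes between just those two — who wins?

Round 1 first-place votes: Elena 10, Sofia 0, Ingrid 6, Carlos 0.
Elena and Ingrid advance.
Runoff: Elena is preferred to Ingrid by 10 voters; Ingrid by 6.
Elena wins the runoff.

Elena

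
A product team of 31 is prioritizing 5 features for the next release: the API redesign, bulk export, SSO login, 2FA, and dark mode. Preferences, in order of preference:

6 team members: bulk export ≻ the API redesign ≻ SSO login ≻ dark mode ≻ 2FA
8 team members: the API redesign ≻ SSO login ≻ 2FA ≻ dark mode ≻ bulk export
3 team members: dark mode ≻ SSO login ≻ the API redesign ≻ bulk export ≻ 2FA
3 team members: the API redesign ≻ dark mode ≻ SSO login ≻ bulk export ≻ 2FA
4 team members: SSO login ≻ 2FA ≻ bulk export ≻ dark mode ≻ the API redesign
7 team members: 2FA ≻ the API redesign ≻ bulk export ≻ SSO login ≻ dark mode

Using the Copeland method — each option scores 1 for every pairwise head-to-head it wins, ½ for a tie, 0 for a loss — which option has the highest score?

the API redesign: beats bulk export, SSO login, 2FA, and dark mode → score 4.
bulk export: beats dark mode; loses to the API redesign, SSO login, and 2FA → score 1.
SSO login: beats bulk export, 2FA, and dark mode; loses to the API redesign → score 3.
2FA: beats bulk export and dark mode; loses to the API redesign and SSO login → score 2.
dark mode: loses to the API redesign, bulk export, SSO login, and 2FA → score 0.
the API redesign has the best pairwise record.

the API redesign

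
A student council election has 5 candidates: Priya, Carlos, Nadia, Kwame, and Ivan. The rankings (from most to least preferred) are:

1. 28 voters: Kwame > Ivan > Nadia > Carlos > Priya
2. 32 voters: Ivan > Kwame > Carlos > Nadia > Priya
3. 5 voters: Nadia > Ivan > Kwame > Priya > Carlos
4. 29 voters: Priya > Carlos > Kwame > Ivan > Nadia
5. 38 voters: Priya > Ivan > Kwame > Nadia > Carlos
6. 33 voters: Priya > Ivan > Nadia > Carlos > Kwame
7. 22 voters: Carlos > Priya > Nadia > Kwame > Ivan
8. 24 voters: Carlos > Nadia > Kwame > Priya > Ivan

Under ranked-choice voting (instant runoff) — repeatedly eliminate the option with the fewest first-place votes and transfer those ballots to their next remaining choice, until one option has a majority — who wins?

Round 1: Priya 100, Carlos 46, Nadia 5, Kwame 28, Ivan 32. Eliminate Nadia.
Round 2: Priya 100, Carlos 46, Kwame 28, Ivan 37. Eliminate Kwame.
Round 3: Priya 100, Carlos 46, Ivan 65. Eliminate Carlos.
Round 4: Priya 146, Ivan 65. Priya has a majority.

Priya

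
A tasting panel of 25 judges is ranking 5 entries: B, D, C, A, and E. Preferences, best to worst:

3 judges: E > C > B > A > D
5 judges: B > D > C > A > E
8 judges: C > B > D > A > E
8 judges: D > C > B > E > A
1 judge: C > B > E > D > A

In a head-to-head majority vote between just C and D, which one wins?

Voters preferring C to D: 12; preferring D to C: 13.
D wins the head-to-head.

D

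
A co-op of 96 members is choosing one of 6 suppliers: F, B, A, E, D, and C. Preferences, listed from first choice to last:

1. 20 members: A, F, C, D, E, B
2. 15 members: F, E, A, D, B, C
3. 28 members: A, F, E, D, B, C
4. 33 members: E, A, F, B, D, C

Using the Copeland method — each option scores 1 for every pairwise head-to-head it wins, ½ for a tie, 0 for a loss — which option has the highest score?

A

F: beats B, E, D, and C; loses to A → score 4.
B: beats C; loses to F, A, E, and D → score 1.
A: beats F, B, D, and C; ties E → score 4.5.
E: beats B, D, and C; ties A; loses to F → score 3.5.
D: beats B and C; loses to F, A, and E → score 2.
C: loses to F, B, A, E, and D → score 0.
A has the best pairwise record.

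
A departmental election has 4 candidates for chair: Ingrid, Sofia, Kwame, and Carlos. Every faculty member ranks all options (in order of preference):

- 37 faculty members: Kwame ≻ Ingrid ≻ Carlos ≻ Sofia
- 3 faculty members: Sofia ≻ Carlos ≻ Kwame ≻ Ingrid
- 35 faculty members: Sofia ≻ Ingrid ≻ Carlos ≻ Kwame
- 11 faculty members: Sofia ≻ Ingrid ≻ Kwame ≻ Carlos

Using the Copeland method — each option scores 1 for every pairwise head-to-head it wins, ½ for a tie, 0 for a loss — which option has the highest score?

Ingrid: beats Kwame and Carlos; loses to Sofia → score 2.
Sofia: beats Ingrid, Kwame, and Carlos → score 3.
Kwame: beats Carlos; loses to Ingrid and Sofia → score 1.
Carlos: loses to Ingrid, Sofia, and Kwame → score 0.
Sofia has the best pairwise record.

Sofia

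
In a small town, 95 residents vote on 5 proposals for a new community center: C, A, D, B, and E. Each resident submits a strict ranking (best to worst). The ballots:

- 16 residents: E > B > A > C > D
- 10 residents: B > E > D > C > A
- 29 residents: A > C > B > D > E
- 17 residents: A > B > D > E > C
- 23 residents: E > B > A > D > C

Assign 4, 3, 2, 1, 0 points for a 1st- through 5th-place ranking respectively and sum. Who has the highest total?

C: 16·1 + 10·1 + 29·3 + 17·0 + 23·0 = 113
A: 16·2 + 10·0 + 29·4 + 17·4 + 23·2 = 262
D: 16·0 + 10·2 + 29·1 + 17·2 + 23·1 = 106
B: 16·3 + 10·4 + 29·2 + 17·3 + 23·3 = 266
E: 16·4 + 10·3 + 29·0 + 17·1 + 23·4 = 203
B has the highest Borda score (266).

B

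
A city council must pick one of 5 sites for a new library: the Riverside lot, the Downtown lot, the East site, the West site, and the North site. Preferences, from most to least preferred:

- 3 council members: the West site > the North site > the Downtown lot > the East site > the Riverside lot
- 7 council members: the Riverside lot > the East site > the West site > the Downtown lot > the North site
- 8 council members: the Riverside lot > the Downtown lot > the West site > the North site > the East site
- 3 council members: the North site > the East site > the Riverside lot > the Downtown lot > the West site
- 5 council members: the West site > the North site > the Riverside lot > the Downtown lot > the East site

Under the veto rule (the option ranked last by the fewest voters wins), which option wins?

the Downtown lot

Last-place votes: the Riverside lot 3, the Downtown lot 0, the East site 13, the West site 3, the North site 7.
the Downtown lot is ranked last by the fewest voters, so the Downtown lot wins.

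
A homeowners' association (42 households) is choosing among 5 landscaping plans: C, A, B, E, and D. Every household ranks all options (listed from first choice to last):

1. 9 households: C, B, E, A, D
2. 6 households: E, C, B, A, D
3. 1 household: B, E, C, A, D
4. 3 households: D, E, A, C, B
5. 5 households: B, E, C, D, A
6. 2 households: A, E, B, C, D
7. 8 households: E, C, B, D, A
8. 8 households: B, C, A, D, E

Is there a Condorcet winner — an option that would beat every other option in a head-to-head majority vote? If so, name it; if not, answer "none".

Checking pairwise contests:
E beats C 25–17.
C beats A 37–5.
C beats B 26–16.
B beats E 23–19.
C beats D 39–3.
Every option loses at least one head-to-head, so there is no Condorcet winner.

none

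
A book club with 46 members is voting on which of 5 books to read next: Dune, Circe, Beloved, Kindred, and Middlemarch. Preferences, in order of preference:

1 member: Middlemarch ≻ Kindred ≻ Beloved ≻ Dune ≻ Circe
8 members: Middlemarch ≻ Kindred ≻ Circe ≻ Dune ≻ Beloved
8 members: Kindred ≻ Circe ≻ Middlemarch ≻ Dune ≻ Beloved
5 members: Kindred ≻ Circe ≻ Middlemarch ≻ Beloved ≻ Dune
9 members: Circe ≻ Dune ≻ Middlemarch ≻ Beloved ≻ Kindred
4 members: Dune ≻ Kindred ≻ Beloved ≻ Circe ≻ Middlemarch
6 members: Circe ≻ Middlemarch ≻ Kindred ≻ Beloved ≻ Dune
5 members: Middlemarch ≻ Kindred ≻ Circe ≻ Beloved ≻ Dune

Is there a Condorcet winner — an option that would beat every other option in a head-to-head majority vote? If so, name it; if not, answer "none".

none

Checking pairwise contests:
Circe beats Dune 41–5.
Kindred beats Circe 31–15.
Dune beats Beloved 29–17.
Middlemarch beats Kindred 29–17.
Circe beats Middlemarch 32–14.
Every option loses at least one head-to-head, so there is no Condorcet winner.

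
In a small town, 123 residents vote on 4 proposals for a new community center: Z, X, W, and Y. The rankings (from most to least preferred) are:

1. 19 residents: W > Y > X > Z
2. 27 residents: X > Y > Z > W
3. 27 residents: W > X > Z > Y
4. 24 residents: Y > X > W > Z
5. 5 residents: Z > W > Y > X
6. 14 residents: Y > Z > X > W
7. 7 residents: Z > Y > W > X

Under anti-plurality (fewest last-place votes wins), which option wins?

Last-place votes: Z 43, X 12, W 41, Y 27.
X is ranked last by the fewest voters, so X wins.

X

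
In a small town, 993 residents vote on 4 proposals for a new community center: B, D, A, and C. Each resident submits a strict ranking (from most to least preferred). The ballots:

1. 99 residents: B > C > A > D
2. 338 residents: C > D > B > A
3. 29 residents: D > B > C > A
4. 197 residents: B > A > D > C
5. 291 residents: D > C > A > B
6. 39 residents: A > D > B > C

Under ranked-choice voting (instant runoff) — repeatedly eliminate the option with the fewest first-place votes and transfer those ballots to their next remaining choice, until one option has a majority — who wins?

D

Round 1: B 296, D 320, A 39, C 338. Eliminate A.
Round 2: B 296, D 359, C 338. Eliminate B.
Round 3: D 556, C 437. D has a majority.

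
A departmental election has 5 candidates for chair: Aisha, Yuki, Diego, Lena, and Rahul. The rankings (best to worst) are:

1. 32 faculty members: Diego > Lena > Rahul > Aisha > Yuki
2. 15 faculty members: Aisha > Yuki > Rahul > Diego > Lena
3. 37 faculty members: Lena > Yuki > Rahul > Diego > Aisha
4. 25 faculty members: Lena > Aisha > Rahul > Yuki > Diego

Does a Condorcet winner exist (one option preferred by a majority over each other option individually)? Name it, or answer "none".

Lena

Lena vs Aisha: 94–15 for Lena.
Lena vs Yuki: 94–15 for Lena.
Lena vs Diego: 62–47 for Lena.
Lena vs Rahul: 94–15 for Lena.
Lena beats every other option head-to-head.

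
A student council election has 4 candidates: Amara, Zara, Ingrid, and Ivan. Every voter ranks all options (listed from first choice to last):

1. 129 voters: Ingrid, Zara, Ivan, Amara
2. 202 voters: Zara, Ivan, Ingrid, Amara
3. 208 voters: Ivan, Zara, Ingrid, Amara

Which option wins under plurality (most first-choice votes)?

Ivan

First-place votes: Amara 0, Zara 202, Ingrid 129, Ivan 208.
Ivan has the most first-place votes.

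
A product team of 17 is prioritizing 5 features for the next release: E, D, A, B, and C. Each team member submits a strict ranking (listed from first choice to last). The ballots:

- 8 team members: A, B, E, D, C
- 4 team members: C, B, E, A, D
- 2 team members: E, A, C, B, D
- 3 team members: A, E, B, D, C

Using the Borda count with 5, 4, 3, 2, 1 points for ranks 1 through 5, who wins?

E: 8·3 + 4·3 + 2·5 + 3·4 = 58
D: 8·2 + 4·1 + 2·1 + 3·2 = 28
A: 8·5 + 4·2 + 2·4 + 3·5 = 71
B: 8·4 + 4·4 + 2·2 + 3·3 = 61
C: 8·1 + 4·5 + 2·3 + 3·1 = 37
A has the highest Borda score (71).

A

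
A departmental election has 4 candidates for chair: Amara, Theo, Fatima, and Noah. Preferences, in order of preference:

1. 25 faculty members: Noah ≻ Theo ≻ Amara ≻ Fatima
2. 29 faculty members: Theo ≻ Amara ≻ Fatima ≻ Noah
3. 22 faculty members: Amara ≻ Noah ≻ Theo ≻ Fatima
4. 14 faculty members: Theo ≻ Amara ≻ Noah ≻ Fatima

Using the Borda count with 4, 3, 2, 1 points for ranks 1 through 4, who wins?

Theo

Amara: 25·2 + 29·3 + 22·4 + 14·3 = 267
Theo: 25·3 + 29·4 + 22·2 + 14·4 = 291
Fatima: 25·1 + 29·2 + 22·1 + 14·1 = 119
Noah: 25·4 + 29·1 + 22·3 + 14·2 = 223
Theo has the highest Borda score (291).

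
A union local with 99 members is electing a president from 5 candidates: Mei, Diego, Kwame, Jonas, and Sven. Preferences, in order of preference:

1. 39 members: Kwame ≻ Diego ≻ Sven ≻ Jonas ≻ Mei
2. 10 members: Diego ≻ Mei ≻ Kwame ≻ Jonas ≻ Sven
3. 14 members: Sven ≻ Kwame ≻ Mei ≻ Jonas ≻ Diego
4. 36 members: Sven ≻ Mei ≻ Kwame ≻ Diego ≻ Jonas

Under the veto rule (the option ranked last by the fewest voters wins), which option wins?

Kwame

Last-place votes: Mei 39, Diego 14, Kwame 0, Jonas 36, Sven 10.
Kwame is ranked last by the fewest voters, so Kwame wins.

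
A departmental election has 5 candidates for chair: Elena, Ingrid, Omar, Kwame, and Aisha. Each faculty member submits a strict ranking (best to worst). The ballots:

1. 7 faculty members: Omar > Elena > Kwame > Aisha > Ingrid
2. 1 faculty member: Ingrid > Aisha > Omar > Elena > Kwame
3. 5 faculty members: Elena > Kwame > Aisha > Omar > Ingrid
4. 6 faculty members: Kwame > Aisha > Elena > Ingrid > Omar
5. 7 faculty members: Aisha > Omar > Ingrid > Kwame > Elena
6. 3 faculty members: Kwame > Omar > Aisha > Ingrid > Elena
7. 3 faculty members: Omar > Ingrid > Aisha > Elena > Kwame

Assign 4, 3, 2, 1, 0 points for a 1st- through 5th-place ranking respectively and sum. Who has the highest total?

Elena: 7·3 + 1·1 + 5·4 + 6·2 + 7·0 + 3·0 + 3·1 = 57
Ingrid: 7·0 + 1·4 + 5·0 + 6·1 + 7·2 + 3·1 + 3·3 = 36
Omar: 7·4 + 1·2 + 5·1 + 6·0 + 7·3 + 3·3 + 3·4 = 77
Kwame: 7·2 + 1·0 + 5·3 + 6·4 + 7·1 + 3·4 + 3·0 = 72
Aisha: 7·1 + 1·3 + 5·2 + 6·3 + 7·4 + 3·2 + 3·2 = 78
Aisha has the highest Borda score (78).

Aisha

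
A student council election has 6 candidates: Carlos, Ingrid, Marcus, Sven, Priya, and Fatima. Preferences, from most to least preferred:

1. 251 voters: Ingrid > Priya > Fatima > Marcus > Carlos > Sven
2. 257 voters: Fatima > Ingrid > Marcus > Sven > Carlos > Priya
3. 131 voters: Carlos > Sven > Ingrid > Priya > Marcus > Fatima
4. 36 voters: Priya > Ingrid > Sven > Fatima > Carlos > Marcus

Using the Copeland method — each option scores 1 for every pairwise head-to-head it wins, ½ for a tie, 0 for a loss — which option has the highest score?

Ingrid

Carlos: beats Sven and Priya; loses to Ingrid, Marcus, and Fatima → score 2.
Ingrid: beats Carlos, Marcus, Sven, Priya, and Fatima → score 5.
Marcus: beats Carlos and Sven; loses to Ingrid, Priya, and Fatima → score 2.
Sven: beats Priya; loses to Carlos, Ingrid, Marcus, and Fatima → score 1.
Priya: beats Marcus and Fatima; loses to Carlos, Ingrid, and Sven → score 2.
Fatima: beats Carlos, Marcus, and Sven; loses to Ingrid and Priya → score 3.
Ingrid has the best pairwise record.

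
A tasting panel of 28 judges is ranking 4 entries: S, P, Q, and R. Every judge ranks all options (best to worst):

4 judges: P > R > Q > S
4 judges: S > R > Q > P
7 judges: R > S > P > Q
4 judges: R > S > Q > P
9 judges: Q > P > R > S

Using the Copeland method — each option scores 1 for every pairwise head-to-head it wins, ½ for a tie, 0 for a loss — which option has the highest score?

R

S: beats P and Q; loses to R → score 2.
P: loses to S, Q, and R → score 0.
Q: beats P; loses to S and R → score 1.
R: beats S, P, and Q → score 3.
R has the best pairwise record.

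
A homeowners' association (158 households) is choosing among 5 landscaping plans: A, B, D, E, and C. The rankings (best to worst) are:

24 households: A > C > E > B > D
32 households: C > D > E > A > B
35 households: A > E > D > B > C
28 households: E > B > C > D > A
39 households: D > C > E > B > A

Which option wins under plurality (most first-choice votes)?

A

First-place votes: A 59, B 0, D 39, E 28, C 32.
A has the most first-place votes.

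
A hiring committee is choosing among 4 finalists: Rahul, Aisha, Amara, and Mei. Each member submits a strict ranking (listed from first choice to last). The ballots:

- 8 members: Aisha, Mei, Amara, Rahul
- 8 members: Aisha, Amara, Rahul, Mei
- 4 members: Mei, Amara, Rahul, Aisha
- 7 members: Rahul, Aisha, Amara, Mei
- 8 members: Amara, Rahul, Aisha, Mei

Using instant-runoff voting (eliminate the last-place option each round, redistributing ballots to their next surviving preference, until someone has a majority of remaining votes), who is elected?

Round 1: Rahul 7, Aisha 16, Amara 8, Mei 4. Eliminate Mei.
Round 2: Rahul 7, Aisha 16, Amara 12. Eliminate Rahul.
Round 3: Aisha 23, Amara 12. Aisha has a majority.

Aisha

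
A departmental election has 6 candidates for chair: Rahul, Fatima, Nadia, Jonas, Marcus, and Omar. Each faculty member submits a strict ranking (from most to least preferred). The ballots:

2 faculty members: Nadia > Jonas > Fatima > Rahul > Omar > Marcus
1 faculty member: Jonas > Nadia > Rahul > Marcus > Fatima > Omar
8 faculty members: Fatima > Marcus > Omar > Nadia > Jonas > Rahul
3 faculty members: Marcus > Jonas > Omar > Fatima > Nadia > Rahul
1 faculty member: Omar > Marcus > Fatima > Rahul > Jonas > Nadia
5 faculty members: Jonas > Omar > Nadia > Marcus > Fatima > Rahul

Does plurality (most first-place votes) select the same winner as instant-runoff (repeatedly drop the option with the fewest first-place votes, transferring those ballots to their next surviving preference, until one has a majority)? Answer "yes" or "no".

Plurality — first-place votes: Rahul 0, Fatima 8, Nadia 2, Jonas 6, Marcus 3, Omar 1. Winner: Fatima.
Instant-runoff — R1 Rahul 0, Fatima 8, Nadia 2, Jonas 6, Marcus 3, Omar 1 (Rahul out); R2 Fatima 8, Nadia 2, Jonas 6, Marcus 3, Omar 1 (Omar out); R3 Fatima 8, Nadia 2, Jonas 6, Marcus 4 (Nadia out); R4 Fatima 8, Jonas 8, Marcus 4 (Marcus out); R5 Fatima 9, Jonas 11 (Jonas winner). Winner: Jonas.
The two methods disagree.

no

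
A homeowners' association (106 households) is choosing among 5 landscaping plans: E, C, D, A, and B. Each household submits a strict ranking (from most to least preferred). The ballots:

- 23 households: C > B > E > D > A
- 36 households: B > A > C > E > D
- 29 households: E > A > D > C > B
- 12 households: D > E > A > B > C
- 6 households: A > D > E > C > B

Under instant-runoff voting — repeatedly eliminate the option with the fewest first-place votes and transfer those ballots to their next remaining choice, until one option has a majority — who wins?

B

Round 1: E 29, C 23, D 12, A 6, B 36. Eliminate A.
Round 2: E 29, C 23, D 18, B 36. Eliminate D.
Round 3: E 47, C 23, B 36. Eliminate C.
Round 4: E 47, B 59. B has a majority.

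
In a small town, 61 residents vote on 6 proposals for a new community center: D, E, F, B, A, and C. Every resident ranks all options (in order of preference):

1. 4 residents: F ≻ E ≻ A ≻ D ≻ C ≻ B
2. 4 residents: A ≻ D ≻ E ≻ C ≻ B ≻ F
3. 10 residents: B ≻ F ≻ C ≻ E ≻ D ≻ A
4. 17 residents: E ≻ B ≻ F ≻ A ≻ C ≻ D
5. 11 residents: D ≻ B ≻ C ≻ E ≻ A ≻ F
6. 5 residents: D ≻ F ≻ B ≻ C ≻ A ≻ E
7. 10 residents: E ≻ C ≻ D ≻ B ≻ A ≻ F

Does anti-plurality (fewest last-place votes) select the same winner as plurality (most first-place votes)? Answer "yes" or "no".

no

Anti-plurality — last-place votes: D 17, E 5, F 25, B 4, A 10, C 0. Winner: C.
Plurality — first-place votes: D 16, E 27, F 4, B 10, A 4, C 0. Winner: E.
The two methods disagree.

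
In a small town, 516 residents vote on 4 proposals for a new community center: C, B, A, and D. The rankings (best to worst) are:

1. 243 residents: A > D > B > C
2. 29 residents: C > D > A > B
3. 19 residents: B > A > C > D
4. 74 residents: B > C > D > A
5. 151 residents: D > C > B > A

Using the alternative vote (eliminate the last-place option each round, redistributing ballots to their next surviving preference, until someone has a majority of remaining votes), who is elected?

A

Round 1: C 29, B 93, A 243, D 151. Eliminate C.
Round 2: B 93, A 243, D 180. Eliminate B.
Round 3: A 262, D 254. A has a majority.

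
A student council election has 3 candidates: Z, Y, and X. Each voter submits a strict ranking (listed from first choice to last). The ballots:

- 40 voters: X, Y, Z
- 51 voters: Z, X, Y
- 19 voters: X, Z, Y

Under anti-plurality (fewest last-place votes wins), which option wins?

X

Last-place votes: Z 40, Y 70, X 0.
X is ranked last by the fewest voters, so X wins.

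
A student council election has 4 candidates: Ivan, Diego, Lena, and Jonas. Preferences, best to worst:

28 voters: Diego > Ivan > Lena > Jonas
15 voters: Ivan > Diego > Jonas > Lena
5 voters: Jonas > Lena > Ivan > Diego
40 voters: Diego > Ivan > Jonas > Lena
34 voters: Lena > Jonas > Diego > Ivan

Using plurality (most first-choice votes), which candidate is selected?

First-place votes: Ivan 15, Diego 68, Lena 34, Jonas 5.
Diego has the most first-place votes.

Diego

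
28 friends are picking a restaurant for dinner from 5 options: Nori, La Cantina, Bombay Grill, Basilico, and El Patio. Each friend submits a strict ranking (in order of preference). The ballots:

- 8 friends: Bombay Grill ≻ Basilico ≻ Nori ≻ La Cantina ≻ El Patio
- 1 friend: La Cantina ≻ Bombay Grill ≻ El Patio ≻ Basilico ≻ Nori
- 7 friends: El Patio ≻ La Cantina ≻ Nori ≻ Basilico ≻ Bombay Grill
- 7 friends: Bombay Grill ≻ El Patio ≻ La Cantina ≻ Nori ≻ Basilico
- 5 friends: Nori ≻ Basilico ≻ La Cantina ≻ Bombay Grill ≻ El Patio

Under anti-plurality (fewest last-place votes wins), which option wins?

La Cantina

Last-place votes: Nori 1, La Cantina 0, Bombay Grill 7, Basilico 7, El Patio 13.
La Cantina is ranked last by the fewest voters, so La Cantina wins.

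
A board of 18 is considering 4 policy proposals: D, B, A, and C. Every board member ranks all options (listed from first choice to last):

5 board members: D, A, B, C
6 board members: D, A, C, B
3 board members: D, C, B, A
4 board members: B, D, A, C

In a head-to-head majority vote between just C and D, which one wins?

Voters preferring C to D: 0; preferring D to C: 18.
D wins the head-to-head.

D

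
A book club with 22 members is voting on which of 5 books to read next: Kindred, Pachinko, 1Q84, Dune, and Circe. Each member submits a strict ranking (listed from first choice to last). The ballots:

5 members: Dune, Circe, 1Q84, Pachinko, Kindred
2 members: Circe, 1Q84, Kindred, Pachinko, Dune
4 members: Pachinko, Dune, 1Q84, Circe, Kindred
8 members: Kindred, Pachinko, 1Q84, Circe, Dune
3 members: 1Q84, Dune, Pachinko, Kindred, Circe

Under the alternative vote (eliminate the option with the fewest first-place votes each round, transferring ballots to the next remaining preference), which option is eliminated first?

Circe

Round 1: Kindred 8, Pachinko 4, 1Q84 3, Dune 5, Circe 2. Eliminate Circe.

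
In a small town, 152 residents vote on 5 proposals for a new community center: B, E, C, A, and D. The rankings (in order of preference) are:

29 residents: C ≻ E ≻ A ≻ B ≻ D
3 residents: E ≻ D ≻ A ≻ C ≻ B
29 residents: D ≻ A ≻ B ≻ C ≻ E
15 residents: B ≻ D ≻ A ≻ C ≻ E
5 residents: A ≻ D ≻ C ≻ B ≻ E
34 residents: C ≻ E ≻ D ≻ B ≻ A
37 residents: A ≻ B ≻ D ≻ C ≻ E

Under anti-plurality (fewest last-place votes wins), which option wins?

Last-place votes: B 3, E 86, C 0, A 34, D 29.
C is ranked last by the fewest voters, so C wins.

C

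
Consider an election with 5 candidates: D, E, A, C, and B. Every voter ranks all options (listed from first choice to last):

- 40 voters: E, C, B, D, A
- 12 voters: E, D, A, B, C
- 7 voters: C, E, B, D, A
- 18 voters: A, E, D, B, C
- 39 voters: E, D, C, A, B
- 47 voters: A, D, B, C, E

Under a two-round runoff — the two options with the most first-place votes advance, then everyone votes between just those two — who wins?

Round 1 first-place votes: D 0, E 91, A 65, C 7, B 0.
E and A advance.
Runoff: E is preferred to A by 98 voters; A by 65.
E wins the runoff.

E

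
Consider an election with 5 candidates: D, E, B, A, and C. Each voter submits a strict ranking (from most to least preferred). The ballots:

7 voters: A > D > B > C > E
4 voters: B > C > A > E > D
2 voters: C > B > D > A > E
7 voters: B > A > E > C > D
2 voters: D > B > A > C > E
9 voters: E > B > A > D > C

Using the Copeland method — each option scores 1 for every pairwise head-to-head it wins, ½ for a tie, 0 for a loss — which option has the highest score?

B

D: beats C; loses to E, B, and A → score 1.
E: beats D and C; loses to B and A → score 2.
B: beats D, E, A, and C → score 4.
A: beats D, E, and C; loses to B → score 3.
C: loses to D, E, B, and A → score 0.
B has the best pairwise record.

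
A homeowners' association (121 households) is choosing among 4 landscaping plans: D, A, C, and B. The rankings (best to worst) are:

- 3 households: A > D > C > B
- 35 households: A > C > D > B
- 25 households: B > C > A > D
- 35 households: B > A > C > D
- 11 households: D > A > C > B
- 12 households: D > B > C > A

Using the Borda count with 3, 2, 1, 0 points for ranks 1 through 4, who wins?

A

D: 3·2 + 35·1 + 25·0 + 35·0 + 11·3 + 12·3 = 110
A: 3·3 + 35·3 + 25·1 + 35·2 + 11·2 + 12·0 = 231
C: 3·1 + 35·2 + 25·2 + 35·1 + 11·1 + 12·1 = 181
B: 3·0 + 35·0 + 25·3 + 35·3 + 11·0 + 12·2 = 204
A has the highest Borda score (231).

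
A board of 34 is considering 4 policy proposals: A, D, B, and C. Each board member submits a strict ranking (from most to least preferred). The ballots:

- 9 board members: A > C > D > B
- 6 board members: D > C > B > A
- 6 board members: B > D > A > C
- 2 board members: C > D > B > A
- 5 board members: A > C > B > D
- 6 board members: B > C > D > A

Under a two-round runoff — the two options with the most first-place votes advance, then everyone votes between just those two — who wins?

Round 1 first-place votes: A 14, D 6, B 12, C 2.
A and B advance.
Runoff: A is preferred to B by 14 voters; B by 20.
B wins the runoff.

B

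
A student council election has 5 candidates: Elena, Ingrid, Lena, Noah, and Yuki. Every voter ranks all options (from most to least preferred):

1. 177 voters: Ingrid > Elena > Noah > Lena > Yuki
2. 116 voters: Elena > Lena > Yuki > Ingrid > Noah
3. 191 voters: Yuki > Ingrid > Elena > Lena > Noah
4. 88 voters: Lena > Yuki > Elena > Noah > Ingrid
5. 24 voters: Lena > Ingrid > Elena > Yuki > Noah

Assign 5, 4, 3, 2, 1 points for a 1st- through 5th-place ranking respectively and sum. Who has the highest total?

Elena

Elena: 177·4 + 116·5 + 191·3 + 88·3 + 24·3 = 2197
Ingrid: 177·5 + 116·2 + 191·4 + 88·1 + 24·4 = 2065
Lena: 177·2 + 116·4 + 191·2 + 88·5 + 24·5 = 1760
Noah: 177·3 + 116·1 + 191·1 + 88·2 + 24·1 = 1038
Yuki: 177·1 + 116·3 + 191·5 + 88·4 + 24·2 = 1880
Elena has the highest Borda score (2197).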